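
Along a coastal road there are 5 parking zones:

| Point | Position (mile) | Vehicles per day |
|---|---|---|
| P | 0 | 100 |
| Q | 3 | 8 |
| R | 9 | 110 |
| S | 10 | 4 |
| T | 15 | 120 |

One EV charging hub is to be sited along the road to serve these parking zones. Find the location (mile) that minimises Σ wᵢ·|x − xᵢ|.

x = 9

For a sum of weighted absolute distances on a line, the optimum is the weighted median (not the mean). Total weight W = 342; half-weight = 171.
Sort by position and accumulate weight:
  mile 0 (P, w=100) → cum 100
  mile 3 (Q, w=8) → cum 108
  mile 9 (R, w=110) → cum 218  ≥ 171 → median here
  mile 10 (S, w=4) → cum 222
  mile 15 (T, w=120) → cum 342
Optimal location: mile 9.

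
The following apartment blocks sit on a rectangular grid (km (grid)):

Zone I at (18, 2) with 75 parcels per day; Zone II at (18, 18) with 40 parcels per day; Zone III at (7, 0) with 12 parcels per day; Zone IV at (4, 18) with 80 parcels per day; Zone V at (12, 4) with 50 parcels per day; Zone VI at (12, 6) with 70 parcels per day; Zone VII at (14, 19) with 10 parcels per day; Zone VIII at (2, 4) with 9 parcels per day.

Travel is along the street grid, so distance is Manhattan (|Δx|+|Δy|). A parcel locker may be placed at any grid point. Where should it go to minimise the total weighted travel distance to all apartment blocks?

(12, 6)

Manhattan distance separates: Σwᵢ(|x−xᵢ|+|y−yᵢ|) = Σwᵢ|x−xᵢ| + Σwᵢ|y−yᵢ|, so x and y are optimised independently as 1-D weighted medians.
Total weight W = 346; half = 173.
x-coordinate, sorted with cumulative weight:
  x=2 (Zone VIII, w=9) cum 9
  x=4 (Zone IV, w=80) cum 89
  x=7 (Zone III, w=12) cum 101
  x=12 (Zone V, w=50) cum 151
  x=12 (Zone VI, w=70) cum 221  ← median
  x=14 (Zone VII, w=10) cum 231
  x=18 (Zone I, w=75) cum 306
  x=18 (Zone II, w=40) cum 346
⇒ x* = 12
y-coordinate, sorted with cumulative weight:
  y=0 (Zone III, w=12) cum 12
  y=2 (Zone I, w=75) cum 87
  y=4 (Zone V, w=50) cum 137
  y=4 (Zone VIII, w=9) cum 146
  y=6 (Zone VI, w=70) cum 216  ← median
  y=18 (Zone II, w=40) cum 256
  y=18 (Zone IV, w=80) cum 336
  y=19 (Zone VII, w=10) cum 346
⇒ y* = 6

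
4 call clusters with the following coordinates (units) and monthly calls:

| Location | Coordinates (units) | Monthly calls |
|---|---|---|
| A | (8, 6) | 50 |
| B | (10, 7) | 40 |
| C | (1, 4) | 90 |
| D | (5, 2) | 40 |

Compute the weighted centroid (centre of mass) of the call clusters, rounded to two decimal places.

(4.95, 4.64)

The minimiser of Σwᵢ‖p−pᵢ‖² is the weighted centroid p* = (Σwᵢpᵢ)/(Σwᵢ).
Σwᵢ = 220.
Σwᵢxᵢ = 50·8 + 40·10 + 90·1 + 40·5 = 1090.
Σwᵢyᵢ = 50·6 + 40·7 + 90·4 + 40·2 = 1020.
x* = 1090/220 = 4.95, y* = 1020/220 = 4.64.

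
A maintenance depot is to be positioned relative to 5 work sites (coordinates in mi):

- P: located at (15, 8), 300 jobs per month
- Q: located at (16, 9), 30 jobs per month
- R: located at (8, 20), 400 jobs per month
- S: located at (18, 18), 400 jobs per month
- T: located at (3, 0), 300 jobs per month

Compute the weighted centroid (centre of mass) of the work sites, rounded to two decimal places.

(11.38, 12.50)

The minimiser of Σwᵢ‖p−pᵢ‖² is the weighted centroid p* = (Σwᵢpᵢ)/(Σwᵢ).
Σwᵢ = 1430.
Σwᵢxᵢ = 300·15 + 30·16 + 400·8 + 400·18 + 300·3 = 16280.
Σwᵢyᵢ = 300·8 + 30·9 + 400·20 + 400·18 + 300·0 = 17870.
x* = 16280/1430 = 11.38, y* = 17870/1430 = 12.50.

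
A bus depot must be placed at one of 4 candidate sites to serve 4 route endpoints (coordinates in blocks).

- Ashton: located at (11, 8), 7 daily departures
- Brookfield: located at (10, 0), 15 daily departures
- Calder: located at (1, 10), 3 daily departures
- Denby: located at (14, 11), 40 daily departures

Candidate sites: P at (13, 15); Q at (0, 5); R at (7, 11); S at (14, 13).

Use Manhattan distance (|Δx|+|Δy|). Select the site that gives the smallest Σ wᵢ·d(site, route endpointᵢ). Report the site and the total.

Total weighted distance at each candidate:
  P (13, 15): total = 584
  Q (0, 5): total = 1141
  R (7, 11): total = 560
  S (14, 13): total = 439
Minimum is at S with total 439 blocks.

S, total 439 blocks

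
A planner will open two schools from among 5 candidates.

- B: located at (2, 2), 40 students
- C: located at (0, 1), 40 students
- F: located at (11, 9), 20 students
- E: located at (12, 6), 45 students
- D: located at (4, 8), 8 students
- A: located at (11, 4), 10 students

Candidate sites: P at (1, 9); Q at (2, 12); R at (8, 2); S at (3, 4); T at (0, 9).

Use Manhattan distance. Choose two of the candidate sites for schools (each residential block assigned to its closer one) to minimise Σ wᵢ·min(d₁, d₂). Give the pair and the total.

{R, S}, total 1010

Evaluate every pair (each demand assigned to the nearer of the two):
  {R, S}: total = 1010
  {P, S}: total = 1167
  {S, T}: total = 1195
  {R, T}: total = 1210
  {Q, S}: total = 1215
  {P, R}: total = 1242
  {Q, R}: total = 1258
  {P, T}: total = 1652
  {P, Q}: total = 1692
  {Q, T}: total = 1775
Best pair: {R, S} with total 1010.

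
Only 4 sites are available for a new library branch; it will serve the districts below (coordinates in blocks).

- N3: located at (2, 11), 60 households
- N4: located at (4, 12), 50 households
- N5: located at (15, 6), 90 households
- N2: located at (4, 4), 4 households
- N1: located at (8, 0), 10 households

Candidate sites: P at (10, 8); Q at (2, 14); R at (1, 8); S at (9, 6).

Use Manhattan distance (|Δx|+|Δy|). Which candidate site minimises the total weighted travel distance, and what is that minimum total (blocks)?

S, total 1908 blocks

Total weighted distance at each candidate:
  P (10, 8): total = 1930
  Q (2, 14): total = 2518
  R (1, 8): total = 2208
  S (9, 6): total = 1908
Minimum is at S with total 1908 blocks.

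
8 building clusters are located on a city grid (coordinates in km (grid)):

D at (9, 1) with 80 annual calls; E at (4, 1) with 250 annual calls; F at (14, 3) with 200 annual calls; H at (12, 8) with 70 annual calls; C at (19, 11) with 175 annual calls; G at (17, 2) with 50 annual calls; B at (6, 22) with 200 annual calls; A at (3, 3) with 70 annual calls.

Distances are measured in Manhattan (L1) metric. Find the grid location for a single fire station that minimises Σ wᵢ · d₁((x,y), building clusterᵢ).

Manhattan distance separates: Σwᵢ(|x−xᵢ|+|y−yᵢ|) = Σwᵢ|x−xᵢ| + Σwᵢ|y−yᵢ|, so x and y are optimised independently as 1-D weighted medians.
Total weight W = 1095; half = 547.5.
x-coordinate, sorted with cumulative weight:
  x=3 (A, w=70) cum 70
  x=4 (E, w=250) cum 320
  x=6 (B, w=200) cum 520
  x=9 (D, w=80) cum 600  ← median
  x=12 (H, w=70) cum 670
  x=14 (F, w=200) cum 870
  x=17 (G, w=50) cum 920
  x=19 (C, w=175) cum 1095
⇒ x* = 9
y-coordinate, sorted with cumulative weight:
  y=1 (D, w=80) cum 80
  y=1 (E, w=250) cum 330
  y=2 (G, w=50) cum 380
  y=3 (F, w=200) cum 580  ← median
  y=3 (A, w=70) cum 650
  y=8 (H, w=70) cum 720
  y=11 (C, w=175) cum 895
  y=22 (B, w=200) cum 1095
⇒ y* = 3

(9, 3)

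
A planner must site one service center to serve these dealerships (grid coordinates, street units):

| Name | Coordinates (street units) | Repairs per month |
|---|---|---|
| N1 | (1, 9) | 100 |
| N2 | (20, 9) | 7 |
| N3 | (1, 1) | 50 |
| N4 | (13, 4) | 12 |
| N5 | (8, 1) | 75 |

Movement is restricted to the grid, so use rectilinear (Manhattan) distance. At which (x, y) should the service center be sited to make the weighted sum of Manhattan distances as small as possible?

Manhattan distance separates: Σwᵢ(|x−xᵢ|+|y−yᵢ|) = Σwᵢ|x−xᵢ| + Σwᵢ|y−yᵢ|, so x and y are optimised independently as 1-D weighted medians.
Total weight W = 244; half = 122.
x-coordinate, sorted with cumulative weight:
  x=1 (N1, w=100) cum 100
  x=1 (N3, w=50) cum 150  ← median
  x=8 (N5, w=75) cum 225
  x=13 (N4, w=12) cum 237
  x=20 (N2, w=7) cum 244
⇒ x* = 1
y-coordinate, sorted with cumulative weight:
  y=1 (N3, w=50) cum 50
  y=1 (N5, w=75) cum 125  ← median
  y=4 (N4, w=12) cum 137
  y=9 (N1, w=100) cum 237
  y=9 (N2, w=7) cum 244
⇒ y* = 1

(1, 1)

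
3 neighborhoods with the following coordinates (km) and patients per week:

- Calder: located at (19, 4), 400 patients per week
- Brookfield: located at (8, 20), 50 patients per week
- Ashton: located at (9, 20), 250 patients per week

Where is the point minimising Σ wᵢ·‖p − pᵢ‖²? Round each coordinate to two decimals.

The minimiser of Σwᵢ‖p−pᵢ‖² is the weighted centroid p* = (Σwᵢpᵢ)/(Σwᵢ).
Σwᵢ = 700.
Σwᵢxᵢ = 400·19 + 50·8 + 250·9 = 10250.
Σwᵢyᵢ = 400·4 + 50·20 + 250·20 = 7600.
x* = 10250/700 = 14.64, y* = 7600/700 = 10.86.

(14.64, 10.86)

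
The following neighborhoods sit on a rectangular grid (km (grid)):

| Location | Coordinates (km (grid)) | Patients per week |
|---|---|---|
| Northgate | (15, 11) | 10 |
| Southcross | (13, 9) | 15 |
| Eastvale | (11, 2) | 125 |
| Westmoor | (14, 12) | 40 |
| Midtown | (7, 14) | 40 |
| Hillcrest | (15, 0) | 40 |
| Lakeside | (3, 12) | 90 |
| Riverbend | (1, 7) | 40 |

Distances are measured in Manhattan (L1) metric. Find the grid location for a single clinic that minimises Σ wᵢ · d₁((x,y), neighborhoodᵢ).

Manhattan distance separates: Σwᵢ(|x−xᵢ|+|y−yᵢ|) = Σwᵢ|x−xᵢ| + Σwᵢ|y−yᵢ|, so x and y are optimised independently as 1-D weighted medians.
Total weight W = 400; half = 200.
x-coordinate, sorted with cumulative weight:
  x=1 (Riverbend, w=40) cum 40
  x=3 (Lakeside, w=90) cum 130
  x=7 (Midtown, w=40) cum 170
  x=11 (Eastvale, w=125) cum 295  ← median
  x=13 (Southcross, w=15) cum 310
  x=14 (Westmoor, w=40) cum 350
  x=15 (Northgate, w=10) cum 360
  x=15 (Hillcrest, w=40) cum 400
⇒ x* = 11
y-coordinate, sorted with cumulative weight:
  y=0 (Hillcrest, w=40) cum 40
  y=2 (Eastvale, w=125) cum 165
  y=7 (Riverbend, w=40) cum 205  ← median
  y=9 (Southcross, w=15) cum 220
  y=11 (Northgate, w=10) cum 230
  y=12 (Westmoor, w=40) cum 270
  y=12 (Lakeside, w=90) cum 360
  y=14 (Midtown, w=40) cum 400
⇒ y* = 7

(11, 7)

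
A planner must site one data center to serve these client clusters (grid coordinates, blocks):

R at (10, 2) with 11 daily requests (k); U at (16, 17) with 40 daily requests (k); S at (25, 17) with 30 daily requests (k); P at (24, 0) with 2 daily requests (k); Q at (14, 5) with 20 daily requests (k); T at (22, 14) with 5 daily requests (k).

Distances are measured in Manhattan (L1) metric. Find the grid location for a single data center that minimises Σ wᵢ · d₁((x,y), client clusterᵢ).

(16, 17)

Manhattan distance separates: Σwᵢ(|x−xᵢ|+|y−yᵢ|) = Σwᵢ|x−xᵢ| + Σwᵢ|y−yᵢ|, so x and y are optimised independently as 1-D weighted medians.
Total weight W = 108; half = 54.
x-coordinate, sorted with cumulative weight:
  x=10 (R, w=11) cum 11
  x=14 (Q, w=20) cum 31
  x=16 (U, w=40) cum 71  ← median
  x=22 (T, w=5) cum 76
  x=24 (P, w=2) cum 78
  x=25 (S, w=30) cum 108
⇒ x* = 16
y-coordinate, sorted with cumulative weight:
  y=0 (P, w=2) cum 2
  y=2 (R, w=11) cum 13
  y=5 (Q, w=20) cum 33
  y=14 (T, w=5) cum 38
  y=17 (U, w=40) cum 78  ← median
  y=17 (S, w=30) cum 108
⇒ y* = 17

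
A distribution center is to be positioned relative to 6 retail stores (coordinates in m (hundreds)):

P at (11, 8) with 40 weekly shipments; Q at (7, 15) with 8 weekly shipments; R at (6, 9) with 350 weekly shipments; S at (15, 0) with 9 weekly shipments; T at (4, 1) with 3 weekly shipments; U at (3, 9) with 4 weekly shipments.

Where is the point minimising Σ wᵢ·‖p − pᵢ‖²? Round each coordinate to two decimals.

(6.65, 8.77)

The minimiser of Σwᵢ‖p−pᵢ‖² is the weighted centroid p* = (Σwᵢpᵢ)/(Σwᵢ).
Σwᵢ = 414.
Σwᵢxᵢ = 40·11 + 8·7 + 350·6 + 9·15 + 3·4 + 4·3 = 2755.
Σwᵢyᵢ = 40·8 + 8·15 + 350·9 + 9·0 + 3·1 + 4·9 = 3629.
x* = 2755/414 = 6.65, y* = 3629/414 = 8.77.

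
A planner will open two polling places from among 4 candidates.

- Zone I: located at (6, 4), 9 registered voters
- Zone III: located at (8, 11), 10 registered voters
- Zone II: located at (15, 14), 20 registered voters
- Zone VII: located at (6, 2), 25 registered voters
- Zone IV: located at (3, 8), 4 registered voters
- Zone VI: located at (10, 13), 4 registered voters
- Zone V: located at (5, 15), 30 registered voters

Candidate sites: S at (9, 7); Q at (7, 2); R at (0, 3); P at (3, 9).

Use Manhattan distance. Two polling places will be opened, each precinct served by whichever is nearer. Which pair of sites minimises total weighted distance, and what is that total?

{Q, P}, total 750

Evaluate every pair (each demand assigned to the nearer of the two):
  {Q, P}: total = 750
  {S, Q}: total = 778
  {S, P}: total = 836
  {R, P}: total = 936
  {S, R}: total = 955
  {Q, R}: total = 1090
Best pair: {Q, P} with total 750.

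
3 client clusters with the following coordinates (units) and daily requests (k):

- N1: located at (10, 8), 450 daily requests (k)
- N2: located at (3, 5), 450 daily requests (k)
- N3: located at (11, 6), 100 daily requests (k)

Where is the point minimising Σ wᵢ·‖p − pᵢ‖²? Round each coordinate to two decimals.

The minimiser of Σwᵢ‖p−pᵢ‖² is the weighted centroid p* = (Σwᵢpᵢ)/(Σwᵢ).
Σwᵢ = 1000.
Σwᵢxᵢ = 450·10 + 450·3 + 100·11 = 6950.
Σwᵢyᵢ = 450·8 + 450·5 + 100·6 = 6450.
x* = 6950/1000 = 6.95, y* = 6450/1000 = 6.45.

(6.95, 6.45)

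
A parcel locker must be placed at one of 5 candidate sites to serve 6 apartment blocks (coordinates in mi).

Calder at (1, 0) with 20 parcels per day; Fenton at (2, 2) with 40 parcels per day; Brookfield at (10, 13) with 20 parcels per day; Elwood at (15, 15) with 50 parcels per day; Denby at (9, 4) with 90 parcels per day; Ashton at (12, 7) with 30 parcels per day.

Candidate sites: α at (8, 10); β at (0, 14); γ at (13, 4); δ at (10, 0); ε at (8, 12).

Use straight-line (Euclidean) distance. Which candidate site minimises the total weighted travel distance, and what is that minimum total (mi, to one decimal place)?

Total weighted distance at each candidate:
  α (8, 10): total = 1843.8
  β (0, 14): total = 3347.6
  γ (13, 4): total = 1903.8
  δ (10, 0): total = 2149.9
  ε (8, 12): total = 2087.5
Minimum is at α with total 1843.8 mi.

α, total 1843.8 mi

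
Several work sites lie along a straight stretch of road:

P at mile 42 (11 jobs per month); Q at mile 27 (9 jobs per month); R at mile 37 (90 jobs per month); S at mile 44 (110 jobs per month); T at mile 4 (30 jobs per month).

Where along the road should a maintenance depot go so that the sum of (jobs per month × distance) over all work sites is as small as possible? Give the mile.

For a sum of weighted absolute distances on a line, the optimum is the weighted median (not the mean). Total weight W = 250; half-weight = 125.
Sort by position and accumulate weight:
  mile 4 (T, w=30) → cum 30
  mile 27 (Q, w=9) → cum 39
  mile 37 (R, w=90) → cum 129  ≥ 125 → median here
  mile 42 (P, w=11) → cum 140
  mile 44 (S, w=110) → cum 250
Optimal location: mile 37.

x = 37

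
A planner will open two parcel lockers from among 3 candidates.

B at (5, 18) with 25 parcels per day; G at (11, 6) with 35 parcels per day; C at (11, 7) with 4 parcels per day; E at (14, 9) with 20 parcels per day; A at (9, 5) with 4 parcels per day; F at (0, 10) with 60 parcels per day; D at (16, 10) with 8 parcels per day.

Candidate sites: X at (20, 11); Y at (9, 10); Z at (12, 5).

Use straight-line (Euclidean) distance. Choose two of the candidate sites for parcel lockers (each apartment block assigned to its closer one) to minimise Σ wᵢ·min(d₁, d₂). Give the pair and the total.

{Y, Z}, total 974.7

Evaluate every pair (each demand assigned to the nearer of the two):
  {Y, Z}: total = 974.7
  {X, Y}: total = 1089.5
  {X, Z}: total = 1342.0
Best pair: {Y, Z} with total 974.7.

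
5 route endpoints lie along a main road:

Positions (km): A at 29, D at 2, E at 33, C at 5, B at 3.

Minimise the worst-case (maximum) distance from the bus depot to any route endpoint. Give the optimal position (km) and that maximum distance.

location 17.5, max distance 15.5

The 1-center on a line is the midpoint of the two extreme points: leftmost at 2, rightmost at 33.
Optimal location = (2 + 33)/2 = 17.5; maximum distance = (33 − 2)/2 = 15.5.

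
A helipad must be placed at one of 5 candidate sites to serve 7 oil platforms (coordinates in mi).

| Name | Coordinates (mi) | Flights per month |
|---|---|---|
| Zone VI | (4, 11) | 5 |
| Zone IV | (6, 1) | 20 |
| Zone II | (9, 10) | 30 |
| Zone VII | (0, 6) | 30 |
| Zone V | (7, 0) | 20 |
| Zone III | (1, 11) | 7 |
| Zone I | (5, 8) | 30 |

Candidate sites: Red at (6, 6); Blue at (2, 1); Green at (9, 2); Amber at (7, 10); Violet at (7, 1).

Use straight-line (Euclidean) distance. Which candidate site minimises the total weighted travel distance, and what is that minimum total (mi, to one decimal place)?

Red, total 695.2 mi

Total weighted distance at each candidate:
  Red (6, 6): total = 695.2
  Blue (2, 1): total = 1035.4
  Green (9, 2): total = 1007.4
  Amber (7, 10): total = 826.2
  Violet (7, 1): total = 926.9
Minimum is at Red with total 695.2 mi.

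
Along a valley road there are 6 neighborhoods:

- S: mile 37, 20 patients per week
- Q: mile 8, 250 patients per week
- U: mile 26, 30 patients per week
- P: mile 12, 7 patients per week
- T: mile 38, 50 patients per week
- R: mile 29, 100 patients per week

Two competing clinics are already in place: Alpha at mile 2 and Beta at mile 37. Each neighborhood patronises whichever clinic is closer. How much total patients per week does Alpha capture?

257

The indifferent point is the midpoint (2+37)/2 = 19.5; neighborhoods left of it (closer to Alpha at 2) go to Alpha, those right go to Beta.
  Q at 8 (w=250) → Alpha
  P at 12 (w=7) → Alpha
  U at 26 (w=30) → Beta
  R at 29 (w=100) → Beta
  S at 37 (w=20) → Beta
  T at 38 (w=50) → Beta
Alpha captures 257; Beta captures 200.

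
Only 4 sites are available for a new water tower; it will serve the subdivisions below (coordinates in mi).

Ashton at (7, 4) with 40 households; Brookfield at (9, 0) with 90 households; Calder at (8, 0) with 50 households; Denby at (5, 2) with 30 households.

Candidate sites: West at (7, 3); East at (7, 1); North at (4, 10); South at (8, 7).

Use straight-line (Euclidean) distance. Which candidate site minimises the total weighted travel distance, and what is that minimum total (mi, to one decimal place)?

East, total 459.0 mi

Total weighted distance at each candidate:
  West (7, 3): total = 589.7
  East (7, 1): total = 459.0
  North (4, 10): total = 2054.9
  South (8, 7): total = 1287.8
Minimum is at East with total 459.0 mi.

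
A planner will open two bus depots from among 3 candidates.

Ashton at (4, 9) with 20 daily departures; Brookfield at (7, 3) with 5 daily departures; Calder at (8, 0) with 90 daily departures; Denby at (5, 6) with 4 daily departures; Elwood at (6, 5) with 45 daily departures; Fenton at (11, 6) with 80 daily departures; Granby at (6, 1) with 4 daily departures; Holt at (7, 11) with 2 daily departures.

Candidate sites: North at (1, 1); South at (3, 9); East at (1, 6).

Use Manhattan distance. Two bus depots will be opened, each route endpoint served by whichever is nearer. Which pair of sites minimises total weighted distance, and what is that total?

Evaluate every pair (each demand assigned to the nearer of the two):
  {North, East}: total = 2008
  {North, South}: total = 2027
  {South, East}: total = 2373
Best pair: {North, East} with total 2008.

{North, East}, total 2008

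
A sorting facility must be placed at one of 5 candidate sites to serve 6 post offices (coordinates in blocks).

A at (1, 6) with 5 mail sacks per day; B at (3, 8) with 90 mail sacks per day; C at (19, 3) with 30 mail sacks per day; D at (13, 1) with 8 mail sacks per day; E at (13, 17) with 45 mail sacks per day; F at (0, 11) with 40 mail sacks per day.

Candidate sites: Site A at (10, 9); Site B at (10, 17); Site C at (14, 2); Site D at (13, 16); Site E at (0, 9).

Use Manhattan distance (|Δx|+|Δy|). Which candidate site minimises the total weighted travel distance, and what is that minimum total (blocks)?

Site A, total 2293 blocks

Total weighted distance at each candidate:
  Site A (10, 9): total = 2293
  Site B (10, 17): total = 3157
  Site C (14, 2): total = 3451
  Site D (13, 16): total = 3185
  Site E (0, 9): total = 2323
Minimum is at Site A with total 2293 blocks.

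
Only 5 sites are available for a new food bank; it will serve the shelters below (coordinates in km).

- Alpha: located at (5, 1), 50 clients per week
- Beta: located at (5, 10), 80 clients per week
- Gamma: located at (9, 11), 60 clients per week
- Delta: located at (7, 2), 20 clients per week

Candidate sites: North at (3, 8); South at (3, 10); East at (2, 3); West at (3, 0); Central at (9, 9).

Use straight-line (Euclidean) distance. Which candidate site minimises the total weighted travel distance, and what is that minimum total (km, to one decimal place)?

Total weighted distance at each candidate:
  North (3, 8): total = 1137.0
  South (3, 10): total = 1164.8
  East (2, 3): total = 1529.3
  West (3, 0): total = 1768.9
  Central (9, 9): total = 1042.7
Minimum is at Central with total 1042.7 km.

Central, total 1042.7 km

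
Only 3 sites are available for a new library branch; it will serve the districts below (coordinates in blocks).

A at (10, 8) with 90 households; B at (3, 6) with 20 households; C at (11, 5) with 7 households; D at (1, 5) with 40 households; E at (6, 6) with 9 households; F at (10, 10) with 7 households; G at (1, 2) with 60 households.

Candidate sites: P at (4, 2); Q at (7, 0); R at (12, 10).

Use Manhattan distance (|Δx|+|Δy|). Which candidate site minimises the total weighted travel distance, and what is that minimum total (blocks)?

Total weighted distance at each candidate:
  P (4, 2): total = 1822
  Q (7, 0): total = 2327
  R (12, 10): total = 2546
Minimum is at P with total 1822 blocks.

P, total 1822 blocks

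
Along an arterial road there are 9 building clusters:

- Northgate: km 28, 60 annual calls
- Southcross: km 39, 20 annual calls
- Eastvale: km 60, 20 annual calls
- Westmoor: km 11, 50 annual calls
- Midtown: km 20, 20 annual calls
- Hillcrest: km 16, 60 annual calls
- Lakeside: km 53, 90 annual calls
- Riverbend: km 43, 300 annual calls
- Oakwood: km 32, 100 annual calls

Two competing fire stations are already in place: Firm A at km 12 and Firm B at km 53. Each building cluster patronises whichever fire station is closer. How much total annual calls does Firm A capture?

The indifferent point is the midpoint (12+53)/2 = 32.5; building clusters left of it (closer to Firm A at 12) go to Firm A, those right go to Firm B.
  Westmoor at 11 (w=50) → Firm A
  Hillcrest at 16 (w=60) → Firm A
  Midtown at 20 (w=20) → Firm A
  Northgate at 28 (w=60) → Firm A
  Oakwood at 32 (w=100) → Firm A
  Southcross at 39 (w=20) → Firm B
  Riverbend at 43 (w=300) → Firm B
  Lakeside at 53 (w=90) → Firm B
  Eastvale at 60 (w=20) → Firm B
Firm A captures 290; Firm B captures 430.

290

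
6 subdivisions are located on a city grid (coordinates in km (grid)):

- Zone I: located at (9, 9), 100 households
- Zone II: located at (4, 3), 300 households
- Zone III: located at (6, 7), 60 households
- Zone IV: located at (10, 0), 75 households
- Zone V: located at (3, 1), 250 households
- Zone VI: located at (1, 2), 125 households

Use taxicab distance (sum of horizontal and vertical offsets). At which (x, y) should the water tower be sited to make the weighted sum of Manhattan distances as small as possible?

Manhattan distance separates: Σwᵢ(|x−xᵢ|+|y−yᵢ|) = Σwᵢ|x−xᵢ| + Σwᵢ|y−yᵢ|, so x and y are optimised independently as 1-D weighted medians.
Total weight W = 910; half = 455.
x-coordinate, sorted with cumulative weight:
  x=1 (Zone VI, w=125) cum 125
  x=3 (Zone V, w=250) cum 375
  x=4 (Zone II, w=300) cum 675  ← median
  x=6 (Zone III, w=60) cum 735
  x=9 (Zone I, w=100) cum 835
  x=10 (Zone IV, w=75) cum 910
⇒ x* = 4
y-coordinate, sorted with cumulative weight:
  y=0 (Zone IV, w=75) cum 75
  y=1 (Zone V, w=250) cum 325
  y=2 (Zone VI, w=125) cum 450
  y=3 (Zone II, w=300) cum 750  ← median
  y=7 (Zone III, w=60) cum 810
  y=9 (Zone I, w=100) cum 910
⇒ y* = 3

(4, 3)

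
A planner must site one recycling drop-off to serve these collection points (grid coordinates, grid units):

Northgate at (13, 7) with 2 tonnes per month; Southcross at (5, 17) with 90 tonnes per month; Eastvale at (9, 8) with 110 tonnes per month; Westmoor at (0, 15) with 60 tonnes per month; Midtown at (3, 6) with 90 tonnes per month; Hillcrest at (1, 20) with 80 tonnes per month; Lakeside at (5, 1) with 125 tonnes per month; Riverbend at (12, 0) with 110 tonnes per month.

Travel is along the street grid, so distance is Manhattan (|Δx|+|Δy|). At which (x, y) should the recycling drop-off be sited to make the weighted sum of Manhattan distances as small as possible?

(5, 8)

Manhattan distance separates: Σwᵢ(|x−xᵢ|+|y−yᵢ|) = Σwᵢ|x−xᵢ| + Σwᵢ|y−yᵢ|, so x and y are optimised independently as 1-D weighted medians.
Total weight W = 667; half = 333.5.
x-coordinate, sorted with cumulative weight:
  x=0 (Westmoor, w=60) cum 60
  x=1 (Hillcrest, w=80) cum 140
  x=3 (Midtown, w=90) cum 230
  x=5 (Southcross, w=90) cum 320
  x=5 (Lakeside, w=125) cum 445  ← median
  x=9 (Eastvale, w=110) cum 555
  x=12 (Riverbend, w=110) cum 665
  x=13 (Northgate, w=2) cum 667
⇒ x* = 5
y-coordinate, sorted with cumulative weight:
  y=0 (Riverbend, w=110) cum 110
  y=1 (Lakeside, w=125) cum 235
  y=6 (Midtown, w=90) cum 325
  y=7 (Northgate, w=2) cum 327
  y=8 (Eastvale, w=110) cum 437  ← median
  y=15 (Westmoor, w=60) cum 497
  y=17 (Southcross, w=90) cum 587
  y=20 (Hillcrest, w=80) cum 667
⇒ y* = 8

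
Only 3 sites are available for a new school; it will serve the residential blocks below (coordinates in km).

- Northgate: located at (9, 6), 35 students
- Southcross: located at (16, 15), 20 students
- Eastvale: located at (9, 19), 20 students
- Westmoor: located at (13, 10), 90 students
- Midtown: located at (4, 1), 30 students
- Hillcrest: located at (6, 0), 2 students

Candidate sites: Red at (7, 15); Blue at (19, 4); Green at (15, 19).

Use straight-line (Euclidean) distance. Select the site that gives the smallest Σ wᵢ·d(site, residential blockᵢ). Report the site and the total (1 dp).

Total weighted distance at each candidate:
  Red (7, 15): total = 1754.7
  Blue (19, 4): total = 2195.3
  Green (15, 19): total = 2208.2
Minimum is at Red with total 1754.7 km.

Red, total 1754.7 km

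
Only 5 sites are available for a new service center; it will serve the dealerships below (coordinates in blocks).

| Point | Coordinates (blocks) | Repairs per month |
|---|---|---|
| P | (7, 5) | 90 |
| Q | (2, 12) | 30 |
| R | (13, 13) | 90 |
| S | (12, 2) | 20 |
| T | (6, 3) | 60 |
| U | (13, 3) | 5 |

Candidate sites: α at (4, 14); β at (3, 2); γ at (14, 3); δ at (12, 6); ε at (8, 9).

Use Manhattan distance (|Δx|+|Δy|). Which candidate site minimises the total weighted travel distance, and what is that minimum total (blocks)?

ε, total 2285 blocks

Total weighted distance at each candidate:
  α (4, 14): total = 3380
  β (3, 2): total = 3325
  γ (14, 3): total = 2975
  δ (12, 6): total = 2380
  ε (8, 9): total = 2285
Minimum is at ε with total 2285 blocks.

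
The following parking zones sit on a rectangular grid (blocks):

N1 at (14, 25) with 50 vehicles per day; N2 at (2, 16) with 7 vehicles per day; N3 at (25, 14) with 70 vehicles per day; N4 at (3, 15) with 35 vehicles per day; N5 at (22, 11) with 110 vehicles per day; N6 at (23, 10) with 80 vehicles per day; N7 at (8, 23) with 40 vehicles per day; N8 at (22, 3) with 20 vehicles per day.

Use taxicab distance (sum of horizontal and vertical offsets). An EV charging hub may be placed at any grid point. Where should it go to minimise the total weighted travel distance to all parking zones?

Manhattan distance separates: Σwᵢ(|x−xᵢ|+|y−yᵢ|) = Σwᵢ|x−xᵢ| + Σwᵢ|y−yᵢ|, so x and y are optimised independently as 1-D weighted medians.
Total weight W = 412; half = 206.
x-coordinate, sorted with cumulative weight:
  x=2 (N2, w=7) cum 7
  x=3 (N4, w=35) cum 42
  x=8 (N7, w=40) cum 82
  x=14 (N1, w=50) cum 132
  x=22 (N5, w=110) cum 242  ← median
  x=22 (N8, w=20) cum 262
  x=23 (N6, w=80) cum 342
  x=25 (N3, w=70) cum 412
⇒ x* = 22
y-coordinate, sorted with cumulative weight:
  y=3 (N8, w=20) cum 20
  y=10 (N6, w=80) cum 100
  y=11 (N5, w=110) cum 210  ← median
  y=14 (N3, w=70) cum 280
  y=15 (N4, w=35) cum 315
  y=16 (N2, w=7) cum 322
  y=23 (N7, w=40) cum 362
  y=25 (N1, w=50) cum 412
⇒ y* = 11

(22, 11)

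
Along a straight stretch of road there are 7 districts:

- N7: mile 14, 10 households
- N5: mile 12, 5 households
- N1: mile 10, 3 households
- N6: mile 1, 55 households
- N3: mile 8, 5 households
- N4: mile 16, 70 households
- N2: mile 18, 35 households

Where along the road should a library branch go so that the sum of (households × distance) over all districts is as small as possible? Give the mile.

x = 16

For a sum of weighted absolute distances on a line, the optimum is the weighted median (not the mean). Total weight W = 183; half-weight = 91.5.
Sort by position and accumulate weight:
  mile 1 (N6, w=55) → cum 55
  mile 8 (N3, w=5) → cum 60
  mile 10 (N1, w=3) → cum 63
  mile 12 (N5, w=5) → cum 68
  mile 14 (N7, w=10) → cum 78
  mile 16 (N4, w=70) → cum 148  ≥ 91.5 → median here
  mile 18 (N2, w=35) → cum 183
Optimal location: mile 16.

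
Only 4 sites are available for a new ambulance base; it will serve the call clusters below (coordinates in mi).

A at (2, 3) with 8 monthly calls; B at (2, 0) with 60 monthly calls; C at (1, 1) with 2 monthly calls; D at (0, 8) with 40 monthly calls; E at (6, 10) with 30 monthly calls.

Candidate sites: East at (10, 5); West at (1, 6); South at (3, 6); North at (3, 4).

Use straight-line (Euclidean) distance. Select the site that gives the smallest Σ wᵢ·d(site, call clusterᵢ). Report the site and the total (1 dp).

North, total 667.2 mi

Total weighted distance at each candidate:
  East (10, 5): total = 1261.4
  West (1, 6): total = 681.8
  South (3, 6): total = 695.3
  North (3, 4): total = 667.2
Minimum is at North with total 667.2 mi.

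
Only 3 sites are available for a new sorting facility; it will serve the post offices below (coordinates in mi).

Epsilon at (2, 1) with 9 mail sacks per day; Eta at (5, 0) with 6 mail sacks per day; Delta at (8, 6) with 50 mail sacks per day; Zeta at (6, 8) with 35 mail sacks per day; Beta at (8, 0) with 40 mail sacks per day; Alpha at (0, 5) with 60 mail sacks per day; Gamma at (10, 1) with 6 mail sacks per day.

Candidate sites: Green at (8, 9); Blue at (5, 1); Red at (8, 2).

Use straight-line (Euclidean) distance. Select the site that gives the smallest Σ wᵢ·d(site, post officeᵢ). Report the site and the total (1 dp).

Total weighted distance at each candidate:
  Green (8, 9): total = 1321.3
  Blue (5, 1): total = 1112.7
  Red (8, 2): total = 1103.8
Minimum is at Red with total 1103.8 mi.

Red, total 1103.8 mi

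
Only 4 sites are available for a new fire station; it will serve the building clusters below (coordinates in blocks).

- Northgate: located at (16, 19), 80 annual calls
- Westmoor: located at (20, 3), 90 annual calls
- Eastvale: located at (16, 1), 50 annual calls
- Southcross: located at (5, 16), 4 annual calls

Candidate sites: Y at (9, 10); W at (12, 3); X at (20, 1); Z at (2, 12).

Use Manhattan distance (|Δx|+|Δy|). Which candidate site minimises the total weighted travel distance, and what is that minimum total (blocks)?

Total weighted distance at each candidate:
  Y (9, 10): total = 3740
  W (12, 3): total = 2700
  X (20, 1): total = 2260
  Z (2, 12): total = 5388
Minimum is at X with total 2260 blocks.

X, total 2260 blocks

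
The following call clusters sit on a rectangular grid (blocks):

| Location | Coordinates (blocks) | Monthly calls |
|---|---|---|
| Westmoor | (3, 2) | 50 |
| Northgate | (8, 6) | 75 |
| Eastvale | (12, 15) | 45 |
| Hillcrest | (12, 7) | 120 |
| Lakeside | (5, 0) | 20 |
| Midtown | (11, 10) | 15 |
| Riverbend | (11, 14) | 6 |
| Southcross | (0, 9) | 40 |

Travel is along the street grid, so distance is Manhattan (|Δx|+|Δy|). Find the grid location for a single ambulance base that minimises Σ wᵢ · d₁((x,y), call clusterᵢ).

Manhattan distance separates: Σwᵢ(|x−xᵢ|+|y−yᵢ|) = Σwᵢ|x−xᵢ| + Σwᵢ|y−yᵢ|, so x and y are optimised independently as 1-D weighted medians.
Total weight W = 371; half = 185.5.
x-coordinate, sorted with cumulative weight:
  x=0 (Southcross, w=40) cum 40
  x=3 (Westmoor, w=50) cum 90
  x=5 (Lakeside, w=20) cum 110
  x=8 (Northgate, w=75) cum 185
  x=11 (Midtown, w=15) cum 200  ← median
  x=11 (Riverbend, w=6) cum 206
  x=12 (Eastvale, w=45) cum 251
  x=12 (Hillcrest, w=120) cum 371
⇒ x* = 11
y-coordinate, sorted with cumulative weight:
  y=0 (Lakeside, w=20) cum 20
  y=2 (Westmoor, w=50) cum 70
  y=6 (Northgate, w=75) cum 145
  y=7 (Hillcrest, w=120) cum 265  ← median
  y=9 (Southcross, w=40) cum 305
  y=10 (Midtown, w=15) cum 320
  y=14 (Riverbend, w=6) cum 326
  y=15 (Eastvale, w=45) cum 371
⇒ y* = 7

(11, 7)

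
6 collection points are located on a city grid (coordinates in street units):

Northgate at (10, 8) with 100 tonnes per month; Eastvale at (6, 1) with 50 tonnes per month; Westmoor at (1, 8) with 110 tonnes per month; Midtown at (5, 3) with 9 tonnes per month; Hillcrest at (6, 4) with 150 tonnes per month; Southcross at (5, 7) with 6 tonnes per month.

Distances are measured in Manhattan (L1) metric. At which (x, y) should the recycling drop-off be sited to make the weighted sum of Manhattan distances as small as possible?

(6, 7)

Manhattan distance separates: Σwᵢ(|x−xᵢ|+|y−yᵢ|) = Σwᵢ|x−xᵢ| + Σwᵢ|y−yᵢ|, so x and y are optimised independently as 1-D weighted medians.
Total weight W = 425; half = 212.5.
x-coordinate, sorted with cumulative weight:
  x=1 (Westmoor, w=110) cum 110
  x=5 (Midtown, w=9) cum 119
  x=5 (Southcross, w=6) cum 125
  x=6 (Eastvale, w=50) cum 175
  x=6 (Hillcrest, w=150) cum 325  ← median
  x=10 (Northgate, w=100) cum 425
⇒ x* = 6
y-coordinate, sorted with cumulative weight:
  y=1 (Eastvale, w=50) cum 50
  y=3 (Midtown, w=9) cum 59
  y=4 (Hillcrest, w=150) cum 209
  y=7 (Southcross, w=6) cum 215  ← median
  y=8 (Northgate, w=100) cum 315
  y=8 (Westmoor, w=110) cum 425
⇒ y* = 7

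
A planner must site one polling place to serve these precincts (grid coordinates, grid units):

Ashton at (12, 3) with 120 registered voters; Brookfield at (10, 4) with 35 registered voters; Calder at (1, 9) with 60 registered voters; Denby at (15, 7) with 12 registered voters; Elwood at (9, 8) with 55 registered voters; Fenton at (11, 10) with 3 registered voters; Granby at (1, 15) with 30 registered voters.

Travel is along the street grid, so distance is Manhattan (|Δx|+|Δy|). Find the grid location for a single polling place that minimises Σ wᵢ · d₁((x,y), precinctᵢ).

Manhattan distance separates: Σwᵢ(|x−xᵢ|+|y−yᵢ|) = Σwᵢ|x−xᵢ| + Σwᵢ|y−yᵢ|, so x and y are optimised independently as 1-D weighted medians.
Total weight W = 315; half = 157.5.
x-coordinate, sorted with cumulative weight:
  x=1 (Calder, w=60) cum 60
  x=1 (Granby, w=30) cum 90
  x=9 (Elwood, w=55) cum 145
  x=10 (Brookfield, w=35) cum 180  ← median
  x=11 (Fenton, w=3) cum 183
  x=12 (Ashton, w=120) cum 303
  x=15 (Denby, w=12) cum 315
⇒ x* = 10
y-coordinate, sorted with cumulative weight:
  y=3 (Ashton, w=120) cum 120
  y=4 (Brookfield, w=35) cum 155
  y=7 (Denby, w=12) cum 167  ← median
  y=8 (Elwood, w=55) cum 222
  y=9 (Calder, w=60) cum 282
  y=10 (Fenton, w=3) cum 285
  y=15 (Granby, w=30) cum 315
⇒ y* = 7

(10, 7)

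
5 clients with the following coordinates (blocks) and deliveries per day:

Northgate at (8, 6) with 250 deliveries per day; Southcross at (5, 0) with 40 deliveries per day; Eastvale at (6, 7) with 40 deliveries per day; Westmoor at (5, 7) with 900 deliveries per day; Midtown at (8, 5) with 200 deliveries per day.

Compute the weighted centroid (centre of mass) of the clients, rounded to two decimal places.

The minimiser of Σwᵢ‖p−pᵢ‖² is the weighted centroid p* = (Σwᵢpᵢ)/(Σwᵢ).
Σwᵢ = 1430.
Σwᵢxᵢ = 250·8 + 40·5 + 40·6 + 900·5 + 200·8 = 8540.
Σwᵢyᵢ = 250·6 + 40·0 + 40·7 + 900·7 + 200·5 = 9080.
x* = 8540/1430 = 5.97, y* = 9080/1430 = 6.35.

(5.97, 6.35)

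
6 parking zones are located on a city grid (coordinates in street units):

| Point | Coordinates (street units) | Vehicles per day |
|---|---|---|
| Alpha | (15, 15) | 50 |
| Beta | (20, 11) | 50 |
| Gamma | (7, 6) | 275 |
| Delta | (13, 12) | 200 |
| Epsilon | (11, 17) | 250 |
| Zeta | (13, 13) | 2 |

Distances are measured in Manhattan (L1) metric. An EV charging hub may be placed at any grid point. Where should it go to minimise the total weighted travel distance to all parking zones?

(11, 12)

Manhattan distance separates: Σwᵢ(|x−xᵢ|+|y−yᵢ|) = Σwᵢ|x−xᵢ| + Σwᵢ|y−yᵢ|, so x and y are optimised independently as 1-D weighted medians.
Total weight W = 827; half = 413.5.
x-coordinate, sorted with cumulative weight:
  x=7 (Gamma, w=275) cum 275
  x=11 (Epsilon, w=250) cum 525  ← median
  x=13 (Delta, w=200) cum 725
  x=13 (Zeta, w=2) cum 727
  x=15 (Alpha, w=50) cum 777
  x=20 (Beta, w=50) cum 827
⇒ x* = 11
y-coordinate, sorted with cumulative weight:
  y=6 (Gamma, w=275) cum 275
  y=11 (Beta, w=50) cum 325
  y=12 (Delta, w=200) cum 525  ← median
  y=13 (Zeta, w=2) cum 527
  y=15 (Alpha, w=50) cum 577
  y=17 (Epsilon, w=250) cum 827
⇒ y* = 12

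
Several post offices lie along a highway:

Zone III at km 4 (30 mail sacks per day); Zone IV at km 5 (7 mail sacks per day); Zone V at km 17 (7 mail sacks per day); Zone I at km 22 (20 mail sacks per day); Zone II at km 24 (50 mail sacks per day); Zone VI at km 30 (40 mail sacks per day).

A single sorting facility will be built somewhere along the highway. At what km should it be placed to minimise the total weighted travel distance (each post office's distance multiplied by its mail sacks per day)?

x = 24

For a sum of weighted absolute distances on a line, the optimum is the weighted median (not the mean). Total weight W = 154; half-weight = 77.
Sort by position and accumulate weight:
  km 4 (Zone III, w=30) → cum 30
  km 5 (Zone IV, w=7) → cum 37
  km 17 (Zone V, w=7) → cum 44
  km 22 (Zone I, w=20) → cum 64
  km 24 (Zone II, w=50) → cum 114  ≥ 77 → median here
  km 30 (Zone VI, w=40) → cum 154
Optimal location: km 24.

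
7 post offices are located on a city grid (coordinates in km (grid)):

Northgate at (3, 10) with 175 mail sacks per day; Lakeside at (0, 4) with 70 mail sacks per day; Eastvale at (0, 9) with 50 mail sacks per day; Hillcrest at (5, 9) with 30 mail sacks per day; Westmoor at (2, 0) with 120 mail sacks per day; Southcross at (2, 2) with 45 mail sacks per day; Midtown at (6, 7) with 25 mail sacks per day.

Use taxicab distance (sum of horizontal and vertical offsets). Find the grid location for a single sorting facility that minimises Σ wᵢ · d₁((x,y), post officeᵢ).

Manhattan distance separates: Σwᵢ(|x−xᵢ|+|y−yᵢ|) = Σwᵢ|x−xᵢ| + Σwᵢ|y−yᵢ|, so x and y are optimised independently as 1-D weighted medians.
Total weight W = 515; half = 257.5.
x-coordinate, sorted with cumulative weight:
  x=0 (Lakeside, w=70) cum 70
  x=0 (Eastvale, w=50) cum 120
  x=2 (Westmoor, w=120) cum 240
  x=2 (Southcross, w=45) cum 285  ← median
  x=3 (Northgate, w=175) cum 460
  x=5 (Hillcrest, w=30) cum 490
  x=6 (Midtown, w=25) cum 515
⇒ x* = 2
y-coordinate, sorted with cumulative weight:
  y=0 (Westmoor, w=120) cum 120
  y=2 (Southcross, w=45) cum 165
  y=4 (Lakeside, w=70) cum 235
  y=7 (Midtown, w=25) cum 260  ← median
  y=9 (Eastvale, w=50) cum 310
  y=9 (Hillcrest, w=30) cum 340
  y=10 (Northgate, w=175) cum 515
⇒ y* = 7

(2, 7)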